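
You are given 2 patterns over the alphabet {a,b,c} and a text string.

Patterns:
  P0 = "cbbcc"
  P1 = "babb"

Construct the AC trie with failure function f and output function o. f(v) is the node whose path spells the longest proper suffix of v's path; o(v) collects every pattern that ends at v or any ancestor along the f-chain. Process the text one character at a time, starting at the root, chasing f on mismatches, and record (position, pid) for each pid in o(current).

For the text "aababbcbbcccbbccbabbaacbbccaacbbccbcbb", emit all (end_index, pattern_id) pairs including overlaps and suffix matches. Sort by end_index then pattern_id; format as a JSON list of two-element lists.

Build:
Trie (insert patterns):
  n0 'ε': b→6 c→1
  n1 'c': b→2
  n2 'cb': b→3
  n3 'cbb': c→4
  n4 'cbbc': c→5
  n5 'cbbcc': ·  [P0 ends]
  n6 'b': a→7
  n7 'ba': b→8
  n8 'bab': b→9
  n9 'babb': ·  [P1 ends]

Failure links (BFS by depth):
  n1('c'): parent n0 fail=0; on 'c' 0 → fail=0;  out ∅∪∅=∅
  n6('b'): parent n0 fail=0; on 'b' 0 → fail=0;  out ∅∪∅=∅
  n2('cb'): parent n1 fail=0; on 'b' 0 → fail=6;  out ∅∪∅=∅
  n7('ba'): parent n6 fail=0; on 'a' 0 → fail=0;  out ∅∪∅=∅
  n3('cbb'): parent n2 fail=6; on 'b' 6→0 → fail=6;  out ∅∪∅=∅
  n8('bab'): parent n7 fail=0; on 'b' 0 → fail=6;  out ∅∪∅=∅
  n4('cbbc'): parent n3 fail=6; on 'c' 6→0 → fail=1;  out ∅∪∅=∅
  n9('babb'): parent n8 fail=6; on 'b' 6→0 → fail=6;  out {1}∪∅={1}
  n5('cbbcc'): parent n4 fail=1; on 'c' 1→0 → fail=1;  out {0}∪∅={0}

Run:
i=0 'a': node 0→0
i=1 'a': node 0→0
i=2 'b': node 0→6
i=3 'a': node 6→7
i=4 'b': node 7→8
i=5 'b': node 8→9  ** P1@[2:5]
i=6 'c': node 9→1 (via fail)
i=7 'b': node 1→2
i=8 'b': node 2→3
i=9 'c': node 3→4
i=10 'c': node 4→5  ** P0@[6:10]
i=11 'c': node 5→1 (via fail)
i=12 'b': node 1→2
i=13 'b': node 2→3
i=14 'c': node 3→4
i=15 'c': node 4→5  ** P0@[11:15]
i=16 'b': node 5→2 (via fail)
i=17 'a': node 2→7 (via fail)
i=18 'b': node 7→8
i=19 'b': node 8→9  ** P1@[16:19]
i=20 'a': node 9→7 (via fail)
i=21 'a': node 7→0 (via fail)
i=22 'c': node 0→1
i=23 'b': node 1→2
i=24 'b': node 2→3
i=25 'c': node 3→4
i=26 'c': node 4→5  ** P0@[22:26]
i=27 'a': node 5→0 (via fail)
i=28 'a': node 0→0
i=29 'c': node 0→1
i=30 'b': node 1→2
i=31 'b': node 2→3
i=32 'c': node 3→4
i=33 'c': node 4→5  ** P0@[29:33]
i=34 'b': node 5→2 (via fail)
i=35 'c': node 2→1 (via fail)
i=36 'b': node 1→2
i=37 'b': node 2→3

Result: [[5,1],[10,0],[15,0],[19,1],[26,0],[33,0]]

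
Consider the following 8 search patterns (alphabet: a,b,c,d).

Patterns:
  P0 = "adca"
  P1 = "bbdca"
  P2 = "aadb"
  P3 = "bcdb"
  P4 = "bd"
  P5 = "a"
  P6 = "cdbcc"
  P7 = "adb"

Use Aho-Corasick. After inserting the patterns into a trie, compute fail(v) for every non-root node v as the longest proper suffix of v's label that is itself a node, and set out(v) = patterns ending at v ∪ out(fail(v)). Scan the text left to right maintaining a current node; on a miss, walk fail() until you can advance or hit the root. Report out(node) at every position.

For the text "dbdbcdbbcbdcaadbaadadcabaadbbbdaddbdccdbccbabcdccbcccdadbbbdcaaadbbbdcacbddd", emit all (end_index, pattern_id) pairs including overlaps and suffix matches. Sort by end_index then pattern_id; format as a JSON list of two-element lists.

Build:
Trie nodes:
  0='ε' goto a→1 b→5 c→17
  1='a' goto a→10 d→2  [P5 ends]
  2='ad' goto b→22 c→3
  3='adc' goto a→4
  4='adca' goto ·  [P0 ends]
  5='b' goto b→6 c→13 d→16
  6='bb' goto d→7
  7='bbd' goto c→8
  8='bbdc' goto a→9
  9='bbdca' goto ·  [P1 ends]
  10='aa' goto d→11
  11='aad' goto b→12
  12='aadb' goto ·  [P2 ends]
  13='bc' goto d→14
  14='bcd' goto b→15
  15='bcdb' goto ·  [P3 ends]
  16='bd' goto ·  [P4 ends]
  17='c' goto d→18
  18='cd' goto b→19
  19='cdb' goto c→20
  20='cdbc' goto c→21
  21='cdbcc' goto ·  [P6 ends]
  22='adb' goto ·  [P7 ends]

Failure links (BFS by depth):
  n1('a'): parent n0 fail=0; on 'a' 0 → fail=0;  out {5}∪∅={5}
  n5('b'): parent n0 fail=0; on 'b' 0 → fail=0;  out ∅∪∅=∅
  n17('c'): parent n0 fail=0; on 'c' 0 → fail=0;  out ∅∪∅=∅
  n2('ad'): parent n1 fail=0; on 'd' 0 → fail=0;  out ∅∪∅=∅
  n6('bb'): parent n5 fail=0; on 'b' 0 → fail=5;  out ∅∪∅=∅
  n10('aa'): parent n1 fail=0; on 'a' 0 → fail=1;  out ∅∪{5}={5}
  n13('bc'): parent n5 fail=0; on 'c' 0 → fail=17;  out ∅∪∅=∅
  n16('bd'): parent n5 fail=0; on 'd' 0 → fail=0;  out {4}∪∅={4}
  n18('cd'): parent n17 fail=0; on 'd' 0 → fail=0;  out ∅∪∅=∅
  n3('adc'): parent n2 fail=0; on 'c' 0 → fail=17;  out ∅∪∅=∅
  n7('bbd'): parent n6 fail=5; on 'd' 5 → fail=16;  out ∅∪{4}={4}
  n11('aad'): parent n10 fail=1; on 'd' 1 → fail=2;  out ∅∪∅=∅
  n14('bcd'): parent n13 fail=17; on 'd' 17 → fail=18;  out ∅∪∅=∅
  n19('cdb'): parent n18 fail=0; on 'b' 0 → fail=5;  out ∅∪∅=∅
  n22('adb'): parent n2 fail=0; on 'b' 0 → fail=5;  out {7}∪∅={7}
  n4('adca'): parent n3 fail=17; on 'a' 17→0 → fail=1;  out {0}∪{5}={0,5}
  n8('bbdc'): parent n7 fail=16; on 'c' 16→0 → fail=17;  out ∅∪∅=∅
  n12('aadb'): parent n11 fail=2; on 'b' 2 → fail=22;  out {2}∪{7}={2,7}
  n15('bcdb'): parent n14 fail=18; on 'b' 18 → fail=19;  out {3}∪∅={3}
  n20('cdbc'): parent n19 fail=5; on 'c' 5 → fail=13;  out ∅∪∅=∅
  n9('bbdca'): parent n8 fail=17; on 'a' 17→0 → fail=1;  out {1}∪{5}={1,5}
  n21('cdbcc'): parent n20 fail=13; on 'c' 13→17→0 → fail=17;  out {6}∪∅={6}

Scan:
[0] read 'd'  n0⇒n0
[1] read 'b'  n0⇒n5
[2] read 'd'  n5⇒n16  emit P4@[1:2]
[3] read 'b'  n16⇒n5 (fail-walked)
[4] read 'c'  n5⇒n13
[5] read 'd'  n13⇒n14
[6] read 'b'  n14⇒n15  emit P3@[3:6]
[7] read 'b'  n15⇒n6 (fail-walked)
[8] read 'c'  n6⇒n13 (fail-walked)
[9] read 'b'  n13⇒n5 (fail-walked)
[10] read 'd'  n5⇒n16  emit P4@[9:10]
[11] read 'c'  n16⇒n17 (fail-walked)
[12] read 'a'  n17⇒n1 (fail-walked)  emit P5@[12:12]
[13] read 'a'  n1⇒n10  emit P5@[13:13]
[14] read 'd'  n10⇒n11
[15] read 'b'  n11⇒n12  emit P2@[12:15],P7@[13:15]
[16] read 'a'  n12⇒n1 (fail-walked)  emit P5@[16:16]
[17] read 'a'  n1⇒n10  emit P5@[17:17]
[18] read 'd'  n10⇒n11
[19] read 'a'  n11⇒n1 (fail-walked)  emit P5@[19:19]
[20] read 'd'  n1⇒n2
[21] read 'c'  n2⇒n3
[22] read 'a'  n3⇒n4  emit P0@[19:22],P5@[22:22]
[23] read 'b'  n4⇒n5 (fail-walked)
[24] read 'a'  n5⇒n1 (fail-walked)  emit P5@[24:24]
[25] read 'a'  n1⇒n10  emit P5@[25:25]
[26] read 'd'  n10⇒n11
[27] read 'b'  n11⇒n12  emit P2@[24:27],P7@[25:27]
[28] read 'b'  n12⇒n6 (fail-walked)
[29] read 'b'  n6⇒n6 (fail-walked)
[30] read 'd'  n6⇒n7  emit P4@[29:30]
[31] read 'a'  n7⇒n1 (fail-walked)  emit P5@[31:31]
[32] read 'd'  n1⇒n2
[33] read 'd'  n2⇒n0 (fail-walked)
[34] read 'b'  n0⇒n5
[35] read 'd'  n5⇒n16  emit P4@[34:35]
[36] read 'c'  n16⇒n17 (fail-walked)
[37] read 'c'  n17⇒n17 (fail-walked)
[38] read 'd'  n17⇒n18
[39] read 'b'  n18⇒n19
[40] read 'c'  n19⇒n20
[41] read 'c'  n20⇒n21  emit P6@[37:41]
[42] read 'b'  n21⇒n5 (fail-walked)
[43] read 'a'  n5⇒n1 (fail-walked)  emit P5@[43:43]
[44] read 'b'  n1⇒n5 (fail-walked)
[45] read 'c'  n5⇒n13
[46] read 'd'  n13⇒n14
[47] read 'c'  n14⇒n17 (fail-walked)
[48] read 'c'  n17⇒n17 (fail-walked)
[49] read 'b'  n17⇒n5 (fail-walked)
[50] read 'c'  n5⇒n13
[51] read 'c'  n13⇒n17 (fail-walked)
[52] read 'c'  n17⇒n17 (fail-walked)
[53] read 'd'  n17⇒n18
[54] read 'a'  n18⇒n1 (fail-walked)  emit P5@[54:54]
[55] read 'd'  n1⇒n2
[56] read 'b'  n2⇒n22  emit P7@[54:56]
[57] read 'b'  n22⇒n6 (fail-walked)
[58] read 'b'  n6⇒n6 (fail-walked)
[59] read 'd'  n6⇒n7  emit P4@[58:59]
[60] read 'c'  n7⇒n8
[61] read 'a'  n8⇒n9  emit P1@[57:61],P5@[61:61]
[62] read 'a'  n9⇒n10 (fail-walked)  emit P5@[62:62]
[63] read 'a'  n10⇒n10 (fail-walked)  emit P5@[63:63]
[64] read 'd'  n10⇒n11
[65] read 'b'  n11⇒n12  emit P2@[62:65],P7@[63:65]
[66] read 'b'  n12⇒n6 (fail-walked)
[67] read 'b'  n6⇒n6 (fail-walked)
[68] read 'd'  n6⇒n7  emit P4@[67:68]
[69] read 'c'  n7⇒n8
[70] read 'a'  n8⇒n9  emit P1@[66:70],P5@[70:70]
[71] read 'c'  n9⇒n17 (fail-walked)
[72] read 'b'  n17⇒n5 (fail-walked)
[73] read 'd'  n5⇒n16  emit P4@[72:73]
[74] read 'd'  n16⇒n0 (fail-walked)
[75] read 'd'  n0⇒n0

Matches: [[2,4],[6,3],[10,4],[12,5],[13,5],[15,2],[15,7],[16,5],[17,5],[19,5],[22,0],[22,5],[24,5],[25,5],[27,2],[27,7],[30,4],[31,5],[35,4],[41,6],[43,5],[54,5],[56,7],[59,4],[61,1],[61,5],[62,5],[63,5],[65,2],[65,7],[68,4],[70,1],[70,5],[73,4]]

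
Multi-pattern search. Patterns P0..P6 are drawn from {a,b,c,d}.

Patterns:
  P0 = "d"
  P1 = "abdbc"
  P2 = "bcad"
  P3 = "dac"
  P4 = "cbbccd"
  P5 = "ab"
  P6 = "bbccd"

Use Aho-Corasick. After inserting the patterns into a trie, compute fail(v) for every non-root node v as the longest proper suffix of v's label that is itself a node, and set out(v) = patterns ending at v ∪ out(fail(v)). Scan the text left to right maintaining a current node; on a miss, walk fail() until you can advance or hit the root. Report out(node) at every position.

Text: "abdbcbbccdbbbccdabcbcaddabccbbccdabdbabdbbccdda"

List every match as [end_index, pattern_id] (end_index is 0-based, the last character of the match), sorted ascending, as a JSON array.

Construct AC machine:
Trie (insert patterns):
  0='ε' goto a→2 b→7 c→13 d→1
  1='d' goto a→11  [P0 ends]
  2='a' goto b→3
  3='ab' goto d→4  [P5 ends]
  4='abd' goto b→5
  5='abdb' goto c→6
  6='abdbc' goto ·  [P1 ends]
  7='b' goto b→19 c→8
  8='bc' goto a→9
  9='bca' goto d→10
  10='bcad' goto ·  [P2 ends]
  11='da' goto c→12
  12='dac' goto ·  [P3 ends]
  13='c' goto b→14
  14='cb' goto b→15
  15='cbb' goto c→16
  16='cbbc' goto c→17
  17='cbbcc' goto d→18
  18='cbbccd' goto ·  [P4 ends]
  19='bb' goto c→20
  20='bbc' goto c→21
  21='bbcc' goto d→22
  22='bbccd' goto ·  [P6 ends]

Failure links (BFS by depth):
  n1('d'): parent n0 fail=0; on 'd' 0 → fail=0;  out {0}∪∅={0}
  n2('a'): parent n0 fail=0; on 'a' 0 → fail=0;  out ∅∪∅=∅
  n7('b'): parent n0 fail=0; on 'b' 0 → fail=0;  out ∅∪∅=∅
  n13('c'): parent n0 fail=0; on 'c' 0 → fail=0;  out ∅∪∅=∅
  n3('ab'): parent n2 fail=0; on 'b' 0 → fail=7;  out {5}∪∅={5}
  n8('bc'): parent n7 fail=0; on 'c' 0 → fail=13;  out ∅∪∅=∅
  n11('da'): parent n1 fail=0; on 'a' 0 → fail=2;  out ∅∪∅=∅
  n14('cb'): parent n13 fail=0; on 'b' 0 → fail=7;  out ∅∪∅=∅
  n19('bb'): parent n7 fail=0; on 'b' 0 → fail=7;  out ∅∪∅=∅
  n4('abd'): parent n3 fail=7; on 'd' 7→0 → fail=1;  out ∅∪{0}={0}
  n9('bca'): parent n8 fail=13; on 'a' 13→0 → fail=2;  out ∅∪∅=∅
  n12('dac'): parent n11 fail=2; on 'c' 2→0 → fail=13;  out {3}∪∅={3}
  n15('cbb'): parent n14 fail=7; on 'b' 7 → fail=19;  out ∅∪∅=∅
  n20('bbc'): parent n19 fail=7; on 'c' 7 → fail=8;  out ∅∪∅=∅
  n5('abdb'): parent n4 fail=1; on 'b' 1→0 → fail=7;  out ∅∪∅=∅
  n10('bcad'): parent n9 fail=2; on 'd' 2→0 → fail=1;  out {2}∪{0}={0,2}
  n16('cbbc'): parent n15 fail=19; on 'c' 19 → fail=20;  out ∅∪∅=∅
  n21('bbcc'): parent n20 fail=8; on 'c' 8→13→0 → fail=13;  out ∅∪∅=∅
  n6('abdbc'): parent n5 fail=7; on 'c' 7 → fail=8;  out {1}∪∅={1}
  n17('cbbcc'): parent n16 fail=20; on 'c' 20 → fail=21;  out ∅∪∅=∅
  n22('bbccd'): parent n21 fail=13; on 'd' 13→0 → fail=1;  out {6}∪{0}={0,6}
  n18('cbbccd'): parent n17 fail=21; on 'd' 21 → fail=22;  out {4}∪{0,6}={0,4,6}

Text stream:
i=0 'a': node 0→2
i=1 'b': node 2→3  ** P5@[0:1]
i=2 'd': node 3→4  ** P0@[2:2]
i=3 'b': node 4→5
i=4 'c': node 5→6  ** P1@[0:4]
i=5 'b': node 6→14 (fail-walked)
i=6 'b': node 14→15
i=7 'c': node 15→16
i=8 'c': node 16→17
i=9 'd': node 17→18  ** P0@[9:9],P4@[4:9],P6@[5:9]
i=10 'b': node 18→7 (fail-walked)
i=11 'b': node 7→19
i=12 'b': node 19→19 (fail-walked)
i=13 'c': node 19→20
i=14 'c': node 20→21
i=15 'd': node 21→22  ** P0@[15:15],P6@[11:15]
i=16 'a': node 22→11 (fail-walked)
i=17 'b': node 11→3 (fail-walked)  ** P5@[16:17]
i=18 'c': node 3→8 (fail-walked)
i=19 'b': node 8→14 (fail-walked)
i=20 'c': node 14→8 (fail-walked)
i=21 'a': node 8→9
i=22 'd': node 9→10  ** P0@[22:22],P2@[19:22]
i=23 'd': node 10→1 (fail-walked)  ** P0@[23:23]
i=24 'a': node 1→11
i=25 'b': node 11→3 (fail-walked)  ** P5@[24:25]
i=26 'c': node 3→8 (fail-walked)
i=27 'c': node 8→13 (fail-walked)
i=28 'b': node 13→14
i=29 'b': node 14→15
i=30 'c': node 15→16
i=31 'c': node 16→17
i=32 'd': node 17→18  ** P0@[32:32],P4@[27:32],P6@[28:32]
i=33 'a': node 18→11 (fail-walked)
i=34 'b': node 11→3 (fail-walked)  ** P5@[33:34]
i=35 'd': node 3→4  ** P0@[35:35]
i=36 'b': node 4→5
i=37 'a': node 5→2 (fail-walked)
i=38 'b': node 2→3  ** P5@[37:38]
i=39 'd': node 3→4  ** P0@[39:39]
i=40 'b': node 4→5
i=41 'b': node 5→19 (fail-walked)
i=42 'c': node 19→20
i=43 'c': node 20→21
i=44 'd': node 21→22  ** P0@[44:44],P6@[40:44]
i=45 'd': node 22→1 (fail-walked)  ** P0@[45:45]
i=46 'a': node 1→11

Result: [[1,5],[2,0],[4,1],[9,0],[9,4],[9,6],[15,0],[15,6],[17,5],[22,0],[22,2],[23,0],[25,5],[32,0],[32,4],[32,6],[34,5],[35,0],[38,5],[39,0],[44,0],[44,6],[45,0]]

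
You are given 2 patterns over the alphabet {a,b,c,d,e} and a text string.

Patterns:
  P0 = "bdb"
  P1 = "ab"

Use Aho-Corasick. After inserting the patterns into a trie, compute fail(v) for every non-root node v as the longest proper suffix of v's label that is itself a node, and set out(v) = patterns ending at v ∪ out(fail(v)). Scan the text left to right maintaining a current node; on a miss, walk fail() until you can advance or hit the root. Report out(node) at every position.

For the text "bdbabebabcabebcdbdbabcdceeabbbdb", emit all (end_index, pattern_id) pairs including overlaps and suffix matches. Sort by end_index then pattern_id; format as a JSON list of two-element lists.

Build automaton:
Trie nodes:
  0='ε' goto a→4 b→1
  1='b' goto d→2
  2='bd' goto b→3
  3='bdb' goto ·  ←P0
  4='a' goto b→5
  5='ab' goto ·  ←P1

Failure links (BFS by depth):
  n1('b'): parent n0 fail=0; on 'b' 0 → fail=0;  out ∅∪∅=∅
  n4('a'): parent n0 fail=0; on 'a' 0 → fail=0;  out ∅∪∅=∅
  n2('bd'): parent n1 fail=0; on 'd' 0 → fail=0;  out ∅∪∅=∅
  n5('ab'): parent n4 fail=0; on 'b' 0 → fail=1;  out {1}∪∅={1}
  n3('bdb'): parent n2 fail=0; on 'b' 0 → fail=1;  out {0}∪∅={0}

Text stream:
pos 0 'b': at 1
pos 1 'd': at 2
pos 2 'b': at 3  emit P0@[0:2]
pos 3 'a': at 4 (fail-walked)
pos 4 'b': at 5  emit P1@[3:4]
pos 5 'e': at 0 (fail-walked)
pos 6 'b': at 1
pos 7 'a': at 4 (fail-walked)
pos 8 'b': at 5  emit P1@[7:8]
pos 9 'c': at 0 (fail-walked)
pos 10 'a': at 4
pos 11 'b': at 5  emit P1@[10:11]
pos 12 'e': at 0 (fail-walked)
pos 13 'b': at 1
pos 14 'c': at 0 (fail-walked)
pos 15 'd': at 0
pos 16 'b': at 1
pos 17 'd': at 2
pos 18 'b': at 3  emit P0@[16:18]
pos 19 'a': at 4 (fail-walked)
pos 20 'b': at 5  emit P1@[19:20]
pos 21 'c': at 0 (fail-walked)
pos 22 'd': at 0
pos 23 'c': at 0
pos 24 'e': at 0
pos 25 'e': at 0
pos 26 'a': at 4
pos 27 'b': at 5  emit P1@[26:27]
pos 28 'b': at 1 (fail-walked)
pos 29 'b': at 1 (fail-walked)
pos 30 'd': at 2
pos 31 'b': at 3  emit P0@[29:31]

Result: [[2,0],[4,1],[8,1],[11,1],[18,0],[20,1],[27,1],[31,0]]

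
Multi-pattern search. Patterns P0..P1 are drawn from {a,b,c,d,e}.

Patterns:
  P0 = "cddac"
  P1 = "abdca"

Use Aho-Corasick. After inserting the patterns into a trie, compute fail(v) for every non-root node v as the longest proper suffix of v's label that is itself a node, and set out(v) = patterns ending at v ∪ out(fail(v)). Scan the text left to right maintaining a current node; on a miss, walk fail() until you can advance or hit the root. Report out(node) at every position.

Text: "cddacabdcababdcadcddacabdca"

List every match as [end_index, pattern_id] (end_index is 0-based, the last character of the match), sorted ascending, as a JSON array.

Build automaton:
Trie (insert patterns):
  0='ε' goto a→6 c→1
  1='c' goto d→2
  2='cd' goto d→3
  3='cdd' goto a→4
  4='cdda' goto c→5
  5='cddac' goto ·  [P0 ends]
  6='a' goto b→7
  7='ab' goto d→8
  8='abd' goto c→9
  9='abdc' goto a→10
  10='abdca' goto ·  [P1 ends]

Failure links (BFS by depth):
  fail(1) 'c': from fail(0)=0 chase 'c': 0 ⇒ 0;  out=∅∪out(0)=∅
  fail(6) 'a': from fail(0)=0 chase 'a': 0 ⇒ 0;  out=∅∪out(0)=∅
  fail(2) 'cd': from fail(1)=0 chase 'd': 0 ⇒ 0;  out=∅∪out(0)=∅
  fail(7) 'ab': from fail(6)=0 chase 'b': 0 ⇒ 0;  out=∅∪out(0)=∅
  fail(3) 'cdd': from fail(2)=0 chase 'd': 0 ⇒ 0;  out=∅∪out(0)=∅
  fail(8) 'abd': from fail(7)=0 chase 'd': 0 ⇒ 0;  out=∅∪out(0)=∅
  fail(4) 'cdda': from fail(3)=0 chase 'a': 0 ⇒ 6;  out=∅∪out(6)=∅
  fail(9) 'abdc': from fail(8)=0 chase 'c': 0 ⇒ 1;  out=∅∪out(1)=∅
  fail(5) 'cddac': from fail(4)=6 chase 'c': 6→0 ⇒ 1;  out={0}∪out(1)={0}
  fail(10) 'abdca': from fail(9)=1 chase 'a': 1→0 ⇒ 6;  out={1}∪out(6)={1}

Scan:
[0] read 'c'  n0⇒n1
[1] read 'd'  n1⇒n2
[2] read 'd'  n2⇒n3
[3] read 'a'  n3⇒n4
[4] read 'c'  n4⇒n5  emit P0@[0:4]
[5] read 'a'  n5⇒n6 (fail-walked)
[6] read 'b'  n6⇒n7
[7] read 'd'  n7⇒n8
[8] read 'c'  n8⇒n9
[9] read 'a'  n9⇒n10  emit P1@[5:9]
[10] read 'b'  n10⇒n7 (fail-walked)
[11] read 'a'  n7⇒n6 (fail-walked)
[12] read 'b'  n6⇒n7
[13] read 'd'  n7⇒n8
[14] read 'c'  n8⇒n9
[15] read 'a'  n9⇒n10  emit P1@[11:15]
[16] read 'd'  n10⇒n0 (fail-walked)
[17] read 'c'  n0⇒n1
[18] read 'd'  n1⇒n2
[19] read 'd'  n2⇒n3
[20] read 'a'  n3⇒n4
[21] read 'c'  n4⇒n5  emit P0@[17:21]
[22] read 'a'  n5⇒n6 (fail-walked)
[23] read 'b'  n6⇒n7
[24] read 'd'  n7⇒n8
[25] read 'c'  n8⇒n9
[26] read 'a'  n9⇒n10  emit P1@[22:26]

Result: [[4,0],[9,1],[15,1],[21,0],[26,1]]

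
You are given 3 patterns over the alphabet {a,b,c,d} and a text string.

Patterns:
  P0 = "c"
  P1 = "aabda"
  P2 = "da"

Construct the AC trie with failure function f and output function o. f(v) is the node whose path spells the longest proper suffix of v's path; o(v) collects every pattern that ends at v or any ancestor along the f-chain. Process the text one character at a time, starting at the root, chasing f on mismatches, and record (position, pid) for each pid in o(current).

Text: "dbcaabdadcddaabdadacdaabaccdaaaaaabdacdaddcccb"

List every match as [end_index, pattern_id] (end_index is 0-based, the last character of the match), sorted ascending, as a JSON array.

Build:
Trie (insert patterns):
  n0 'ε': a→2 c→1 d→7
  n1 'c': ·  [P0 ends]
  n2 'a': a→3
  n3 'aa': b→4
  n4 'aab': d→5
  n5 'aabd': a→6
  n6 'aabda': ·  [P1 ends]
  n7 'd': a→8
  n8 'da': ·  [P2 ends]

BFS fail/out derivation:
  n1('c'): parent n0 fail=0; on 'c' 0 → fail=0;  out {0}∪∅={0}
  n2('a'): parent n0 fail=0; on 'a' 0 → fail=0;  out ∅∪∅=∅
  n7('d'): parent n0 fail=0; on 'd' 0 → fail=0;  out ∅∪∅=∅
  n3('aa'): parent n2 fail=0; on 'a' 0 → fail=2;  out ∅∪∅=∅
  n8('da'): parent n7 fail=0; on 'a' 0 → fail=2;  out {2}∪∅={2}
  n4('aab'): parent n3 fail=2; on 'b' 2→0 → fail=0;  out ∅∪∅=∅
  n5('aabd'): parent n4 fail=0; on 'd' 0 → fail=7;  out ∅∪∅=∅
  n6('aabda'): parent n5 fail=7; on 'a' 7 → fail=8;  out {1}∪{2}={1,2}

Run:
pos 0 'd': at 7
pos 1 'b': at 0 (via fail)
pos 2 'c': at 1  emit P0@[2:2]
pos 3 'a': at 2 (via fail)
pos 4 'a': at 3
pos 5 'b': at 4
pos 6 'd': at 5
pos 7 'a': at 6  emit P1@[3:7],P2@[6:7]
pos 8 'd': at 7 (via fail)
pos 9 'c': at 1 (via fail)  emit P0@[9:9]
pos 10 'd': at 7 (via fail)
pos 11 'd': at 7 (via fail)
pos 12 'a': at 8  emit P2@[11:12]
pos 13 'a': at 3 (via fail)
pos 14 'b': at 4
pos 15 'd': at 5
pos 16 'a': at 6  emit P1@[12:16],P2@[15:16]
pos 17 'd': at 7 (via fail)
pos 18 'a': at 8  emit P2@[17:18]
pos 19 'c': at 1 (via fail)  emit P0@[19:19]
pos 20 'd': at 7 (via fail)
pos 21 'a': at 8  emit P2@[20:21]
pos 22 'a': at 3 (via fail)
pos 23 'b': at 4
pos 24 'a': at 2 (via fail)
pos 25 'c': at 1 (via fail)  emit P0@[25:25]
pos 26 'c': at 1 (via fail)  emit P0@[26:26]
pos 27 'd': at 7 (via fail)
pos 28 'a': at 8  emit P2@[27:28]
pos 29 'a': at 3 (via fail)
pos 30 'a': at 3 (via fail)
pos 31 'a': at 3 (via fail)
pos 32 'a': at 3 (via fail)
pos 33 'a': at 3 (via fail)
pos 34 'b': at 4
pos 35 'd': at 5
pos 36 'a': at 6  emit P1@[32:36],P2@[35:36]
pos 37 'c': at 1 (via fail)  emit P0@[37:37]
pos 38 'd': at 7 (via fail)
pos 39 'a': at 8  emit P2@[38:39]
pos 40 'd': at 7 (via fail)
pos 41 'd': at 7 (via fail)
pos 42 'c': at 1 (via fail)  emit P0@[42:42]
pos 43 'c': at 1 (via fail)  emit P0@[43:43]
pos 44 'c': at 1 (via fail)  emit P0@[44:44]
pos 45 'b': at 0 (via fail)

All matches (sorted): [[2,0],[7,1],[7,2],[9,0],[12,2],[16,1],[16,2],[18,2],[19,0],[21,2],[25,0],[26,0],[28,2],[36,1],[36,2],[37,0],[39,2],[42,0],[43,0],[44,0]]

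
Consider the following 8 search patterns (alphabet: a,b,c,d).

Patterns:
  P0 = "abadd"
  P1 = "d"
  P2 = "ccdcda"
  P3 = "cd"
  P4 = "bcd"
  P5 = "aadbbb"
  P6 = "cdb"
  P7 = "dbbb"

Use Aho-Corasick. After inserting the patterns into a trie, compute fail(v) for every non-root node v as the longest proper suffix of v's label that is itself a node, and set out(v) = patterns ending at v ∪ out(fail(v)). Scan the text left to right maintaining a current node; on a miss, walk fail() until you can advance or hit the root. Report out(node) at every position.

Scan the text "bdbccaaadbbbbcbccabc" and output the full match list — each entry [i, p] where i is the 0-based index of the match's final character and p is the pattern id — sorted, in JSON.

Build automaton:
Trie nodes:
  0='ε' goto a→1 b→14 c→7 d→6
  1='a' goto a→17 b→2
  2='ab' goto a→3
  3='aba' goto d→4
  4='abad' goto d→5
  5='abadd' goto ·  [P0 ends]
  6='d' goto b→23  [P1 ends]
  7='c' goto c→8 d→13
  8='cc' goto d→9
  9='ccd' goto c→10
  10='ccdc' goto d→11
  11='ccdcd' goto a→12
  12='ccdcda' goto ·  [P2 ends]
  13='cd' goto b→22  [P3 ends]
  14='b' goto c→15
  15='bc' goto d→16
  16='bcd' goto ·  [P4 ends]
  17='aa' goto d→18
  18='aad' goto b→19
  19='aadb' goto b→20
  20='aadbb' goto b→21
  21='aadbbb' goto ·  [P5 ends]
  22='cdb' goto ·  [P6 ends]
  23='db' goto b→24
  24='dbb' goto b→25
  25='dbbb' goto ·  [P7 ends]

Failure links (BFS by depth):
  n1('a'): parent n0 fail=0; on 'a' 0 → fail=0;  out ∅∪∅=∅
  n6('d'): parent n0 fail=0; on 'd' 0 → fail=0;  out {1}∪∅={1}
  n7('c'): parent n0 fail=0; on 'c' 0 → fail=0;  out ∅∪∅=∅
  n14('b'): parent n0 fail=0; on 'b' 0 → fail=0;  out ∅∪∅=∅
  n2('ab'): parent n1 fail=0; on 'b' 0 → fail=14;  out ∅∪∅=∅
  n8('cc'): parent n7 fail=0; on 'c' 0 → fail=7;  out ∅∪∅=∅
  n13('cd'): parent n7 fail=0; on 'd' 0 → fail=6;  out {3}∪{1}={1,3}
  n15('bc'): parent n14 fail=0; on 'c' 0 → fail=7;  out ∅∪∅=∅
  n17('aa'): parent n1 fail=0; on 'a' 0 → fail=1;  out ∅∪∅=∅
  n23('db'): parent n6 fail=0; on 'b' 0 → fail=14;  out ∅∪∅=∅
  n3('aba'): parent n2 fail=14; on 'a' 14→0 → fail=1;  out ∅∪∅=∅
  n9('ccd'): parent n8 fail=7; on 'd' 7 → fail=13;  out ∅∪{1,3}={1,3}
  n16('bcd'): parent n15 fail=7; on 'd' 7 → fail=13;  out {4}∪{1,3}={1,3,4}
  n18('aad'): parent n17 fail=1; on 'd' 1→0 → fail=6;  out ∅∪{1}={1}
  n22('cdb'): parent n13 fail=6; on 'b' 6 → fail=23;  out {6}∪∅={6}
  n24('dbb'): parent n23 fail=14; on 'b' 14→0 → fail=14;  out ∅∪∅=∅
  n4('abad'): parent n3 fail=1; on 'd' 1→0 → fail=6;  out ∅∪{1}={1}
  n10('ccdc'): parent n9 fail=13; on 'c' 13→6→0 → fail=7;  out ∅∪∅=∅
  n19('aadb'): parent n18 fail=6; on 'b' 6 → fail=23;  out ∅∪∅=∅
  n25('dbbb'): parent n24 fail=14; on 'b' 14→0 → fail=14;  out {7}∪∅={7}
  n5('abadd'): parent n4 fail=6; on 'd' 6→0 → fail=6;  out {0}∪{1}={0,1}
  n11('ccdcd'): parent n10 fail=7; on 'd' 7 → fail=13;  out ∅∪{1,3}={1,3}
  n20('aadbb'): parent n19 fail=23; on 'b' 23 → fail=24;  out ∅∪∅=∅
  n12('ccdcda'): parent n11 fail=13; on 'a' 13→6→0 → fail=1;  out {2}∪∅={2}
  n21('aadbbb'): parent n20 fail=24; on 'b' 24 → fail=25;  out {5}∪{7}={5,7}

Run:
pos 0 'b': at 14
pos 1 'd': at 6 ·f  → match P1@[1:1]
pos 2 'b': at 23
pos 3 'c': at 15 ·f
pos 4 'c': at 8 ·f
pos 5 'a': at 1 ·f
pos 6 'a': at 17
pos 7 'a': at 17 ·f
pos 8 'd': at 18  → match P1@[8:8]
pos 9 'b': at 19
pos 10 'b': at 20
pos 11 'b': at 21  → match P5@[6:11],P7@[8:11]
pos 12 'b': at 14 ·f
pos 13 'c': at 15
pos 14 'b': at 14 ·f
pos 15 'c': at 15
pos 16 'c': at 8 ·f
pos 17 'a': at 1 ·f
pos 18 'b': at 2
pos 19 'c': at 15 ·f

Result: [[1,1],[8,1],[11,5],[11,7]]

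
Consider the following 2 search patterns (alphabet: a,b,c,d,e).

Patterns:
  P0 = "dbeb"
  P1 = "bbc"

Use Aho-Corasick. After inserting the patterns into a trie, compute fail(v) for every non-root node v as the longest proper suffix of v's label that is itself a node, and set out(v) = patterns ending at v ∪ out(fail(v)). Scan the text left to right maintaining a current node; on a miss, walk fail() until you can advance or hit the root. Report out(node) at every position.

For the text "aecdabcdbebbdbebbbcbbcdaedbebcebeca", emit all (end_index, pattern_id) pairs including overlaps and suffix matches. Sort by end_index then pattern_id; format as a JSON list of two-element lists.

Build automaton:
Trie nodes:
  n0 'ε': b→5 d→1
  n1 'd': b→2
  n2 'db': e→3
  n3 'dbe': b→4
  n4 'dbeb': ·  [P0 ends]
  n5 'b': b→6
  n6 'bb': c→7
  n7 'bbc': ·  [P1 ends]

BFS fail/out derivation:
  n1('d'): parent n0 fail=0; on 'd' 0 → fail=0;  out ∅∪∅=∅
  n5('b'): parent n0 fail=0; on 'b' 0 → fail=0;  out ∅∪∅=∅
  n2('db'): parent n1 fail=0; on 'b' 0 → fail=5;  out ∅∪∅=∅
  n6('bb'): parent n5 fail=0; on 'b' 0 → fail=5;  out ∅∪∅=∅
  n3('dbe'): parent n2 fail=5; on 'e' 5→0 → fail=0;  out ∅∪∅=∅
  n7('bbc'): parent n6 fail=5; on 'c' 5→0 → fail=0;  out {1}∪∅={1}
  n4('dbeb'): parent n3 fail=0; on 'b' 0 → fail=5;  out {0}∪∅={0}

Run:
pos 0 'a': at 0
pos 1 'e': at 0
pos 2 'c': at 0
pos 3 'd': at 1
pos 4 'a': at 0 ·f
pos 5 'b': at 5
pos 6 'c': at 0 ·f
pos 7 'd': at 1
pos 8 'b': at 2
pos 9 'e': at 3
pos 10 'b': at 4  ** P0@[7:10]
pos 11 'b': at 6 ·f
pos 12 'd': at 1 ·f
pos 13 'b': at 2
pos 14 'e': at 3
pos 15 'b': at 4  ** P0@[12:15]
pos 16 'b': at 6 ·f
pos 17 'b': at 6 ·f
pos 18 'c': at 7  ** P1@[16:18]
pos 19 'b': at 5 ·f
pos 20 'b': at 6
pos 21 'c': at 7  ** P1@[19:21]
pos 22 'd': at 1 ·f
pos 23 'a': at 0 ·f
pos 24 'e': at 0
pos 25 'd': at 1
pos 26 'b': at 2
pos 27 'e': at 3
pos 28 'b': at 4  ** P0@[25:28]
pos 29 'c': at 0 ·f
pos 30 'e': at 0
pos 31 'b': at 5
pos 32 'e': at 0 ·f
pos 33 'c': at 0
pos 34 'a': at 0

Matches: [[10,0],[15,0],[18,1],[21,1],[28,0]]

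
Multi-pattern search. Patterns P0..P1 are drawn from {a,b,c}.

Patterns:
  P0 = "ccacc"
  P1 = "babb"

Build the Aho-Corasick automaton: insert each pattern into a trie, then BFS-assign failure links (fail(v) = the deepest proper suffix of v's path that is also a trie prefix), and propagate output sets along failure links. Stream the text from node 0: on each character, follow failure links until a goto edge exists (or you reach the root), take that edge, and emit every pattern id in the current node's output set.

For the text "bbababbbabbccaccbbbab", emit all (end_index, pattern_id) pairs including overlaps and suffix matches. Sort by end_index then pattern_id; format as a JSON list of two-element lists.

Build:
Trie nodes:
  0='ε' goto b→6 c→1
  1='c' goto c→2
  2='cc' goto a→3
  3='cca' goto c→4
  4='ccac' goto c→5
  5='ccacc' goto ·  [P0 ends]
  6='b' goto a→7
  7='ba' goto b→8
  8='bab' goto b→9
  9='babb' goto ·  [P1 ends]

Failure links (BFS by depth):
  n1('c'): parent n0 fail=0; on 'c' 0 → fail=0;  out ∅∪∅=∅
  n6('b'): parent n0 fail=0; on 'b' 0 → fail=0;  out ∅∪∅=∅
  n2('cc'): parent n1 fail=0; on 'c' 0 → fail=1;  out ∅∪∅=∅
  n7('ba'): parent n6 fail=0; on 'a' 0 → fail=0;  out ∅∪∅=∅
  n3('cca'): parent n2 fail=1; on 'a' 1→0 → fail=0;  out ∅∪∅=∅
  n8('bab'): parent n7 fail=0; on 'b' 0 → fail=6;  out ∅∪∅=∅
  n4('ccac'): parent n3 fail=0; on 'c' 0 → fail=1;  out ∅∪∅=∅
  n9('babb'): parent n8 fail=6; on 'b' 6→0 → fail=6;  out {1}∪∅={1}
  n5('ccacc'): parent n4 fail=1; on 'c' 1 → fail=2;  out {0}∪∅={0}

Scan:
[0] read 'b'  n0⇒n6
[1] read 'b'  n6⇒n6 (fail-walked)
[2] read 'a'  n6⇒n7
[3] read 'b'  n7⇒n8
[4] read 'a'  n8⇒n7 (fail-walked)
[5] read 'b'  n7⇒n8
[6] read 'b'  n8⇒n9  → match P1@[3:6]
[7] read 'b'  n9⇒n6 (fail-walked)
[8] read 'a'  n6⇒n7
[9] read 'b'  n7⇒n8
[10] read 'b'  n8⇒n9  → match P1@[7:10]
[11] read 'c'  n9⇒n1 (fail-walked)
[12] read 'c'  n1⇒n2
[13] read 'a'  n2⇒n3
[14] read 'c'  n3⇒n4
[15] read 'c'  n4⇒n5  → match P0@[11:15]
[16] read 'b'  n5⇒n6 (fail-walked)
[17] read 'b'  n6⇒n6 (fail-walked)
[18] read 'b'  n6⇒n6 (fail-walked)
[19] read 'a'  n6⇒n7
[20] read 'b'  n7⇒n8

Matches: [[6,1],[10,1],[15,0]]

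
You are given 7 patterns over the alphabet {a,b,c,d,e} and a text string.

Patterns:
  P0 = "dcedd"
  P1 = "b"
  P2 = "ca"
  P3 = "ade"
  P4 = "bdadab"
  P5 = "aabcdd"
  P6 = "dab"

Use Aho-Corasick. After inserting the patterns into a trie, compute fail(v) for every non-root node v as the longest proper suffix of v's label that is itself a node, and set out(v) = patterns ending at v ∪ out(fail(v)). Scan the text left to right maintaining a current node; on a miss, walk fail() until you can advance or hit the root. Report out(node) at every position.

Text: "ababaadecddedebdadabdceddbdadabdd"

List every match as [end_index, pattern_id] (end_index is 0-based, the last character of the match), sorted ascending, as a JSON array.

Construct AC machine:
Trie (insert patterns):
  n0 'ε': a→9 b→6 c→7 d→1
  n1 'd': a→22 c→2
  n2 'dc': e→3
  n3 'dce': d→4
  n4 'dced': d→5
  n5 'dcedd': ·  ←P0
  n6 'b': d→12  ←P1
  n7 'c': a→8
  n8 'ca': ·  ←P2
  n9 'a': a→17 d→10
  n10 'ad': e→11
  n11 'ade': ·  ←P3
  n12 'bd': a→13
  n13 'bda': d→14
  n14 'bdad': a→15
  n15 'bdada': b→16
  n16 'bdadab': ·  ←P4
  n17 'aa': b→18
  n18 'aab': c→19
  n19 'aabc': d→20
  n20 'aabcd': d→21
  n21 'aabcdd': ·  ←P5
  n22 'da': b→23
  n23 'dab': ·  ←P6

Failure links (BFS by depth):
  fail(1) 'd': from fail(0)=0 chase 'd': 0 ⇒ 0;  out=∅∪out(0)=∅
  fail(6) 'b': from fail(0)=0 chase 'b': 0 ⇒ 0;  out={1}∪out(0)={1}
  fail(7) 'c': from fail(0)=0 chase 'c': 0 ⇒ 0;  out=∅∪out(0)=∅
  fail(9) 'a': from fail(0)=0 chase 'a': 0 ⇒ 0;  out=∅∪out(0)=∅
  fail(2) 'dc': from fail(1)=0 chase 'c': 0 ⇒ 7;  out=∅∪out(7)=∅
  fail(8) 'ca': from fail(7)=0 chase 'a': 0 ⇒ 9;  out={2}∪out(9)={2}
  fail(10) 'ad': from fail(9)=0 chase 'd': 0 ⇒ 1;  out=∅∪out(1)=∅
  fail(12) 'bd': from fail(6)=0 chase 'd': 0 ⇒ 1;  out=∅∪out(1)=∅
  fail(17) 'aa': from fail(9)=0 chase 'a': 0 ⇒ 9;  out=∅∪out(9)=∅
  fail(22) 'da': from fail(1)=0 chase 'a': 0 ⇒ 9;  out=∅∪out(9)=∅
  fail(3) 'dce': from fail(2)=7 chase 'e': 7→0 ⇒ 0;  out=∅∪out(0)=∅
  fail(11) 'ade': from fail(10)=1 chase 'e': 1→0 ⇒ 0;  out={3}∪out(0)={3}
  fail(13) 'bda': from fail(12)=1 chase 'a': 1 ⇒ 22;  out=∅∪out(22)=∅
  fail(18) 'aab': from fail(17)=9 chase 'b': 9→0 ⇒ 6;  out=∅∪out(6)={1}
  fail(23) 'dab': from fail(22)=9 chase 'b': 9→0 ⇒ 6;  out={6}∪out(6)={1,6}
  fail(4) 'dced': from fail(3)=0 chase 'd': 0 ⇒ 1;  out=∅∪out(1)=∅
  fail(14) 'bdad': from fail(13)=22 chase 'd': 22→9 ⇒ 10;  out=∅∪out(10)=∅
  fail(19) 'aabc': from fail(18)=6 chase 'c': 6→0 ⇒ 7;  out=∅∪out(7)=∅
  fail(5) 'dcedd': from fail(4)=1 chase 'd': 1→0 ⇒ 1;  out={0}∪out(1)={0}
  fail(15) 'bdada': from fail(14)=10 chase 'a': 10→1 ⇒ 22;  out=∅∪out(22)=∅
  fail(20) 'aabcd': from fail(19)=7 chase 'd': 7→0 ⇒ 1;  out=∅∪out(1)=∅
  fail(16) 'bdadab': from fail(15)=22 chase 'b': 22 ⇒ 23;  out={4}∪out(23)={1,4,6}
  fail(21) 'aabcdd': from fail(20)=1 chase 'd': 1→0 ⇒ 1;  out={5}∪out(1)={5}

Scan:
[0] read 'a'  n0⇒n9
[1] read 'b'  n9⇒n6 (via fail)  → match P1@[1:1]
[2] read 'a'  n6⇒n9 (via fail)
[3] read 'b'  n9⇒n6 (via fail)  → match P1@[3:3]
[4] read 'a'  n6⇒n9 (via fail)
[5] read 'a'  n9⇒n17
[6] read 'd'  n17⇒n10 (via fail)
[7] read 'e'  n10⇒n11  → match P3@[5:7]
[8] read 'c'  n11⇒n7 (via fail)
[9] read 'd'  n7⇒n1 (via fail)
[10] read 'd'  n1⇒n1 (via fail)
[11] read 'e'  n1⇒n0 (via fail)
[12] read 'd'  n0⇒n1
[13] read 'e'  n1⇒n0 (via fail)
[14] read 'b'  n0⇒n6  → match P1@[14:14]
[15] read 'd'  n6⇒n12
[16] read 'a'  n12⇒n13
[17] read 'd'  n13⇒n14
[18] read 'a'  n14⇒n15
[19] read 'b'  n15⇒n16  → match P1@[19:19],P4@[14:19],P6@[17:19]
[20] read 'd'  n16⇒n12 (via fail)
[21] read 'c'  n12⇒n2 (via fail)
[22] read 'e'  n2⇒n3
[23] read 'd'  n3⇒n4
[24] read 'd'  n4⇒n5  → match P0@[20:24]
[25] read 'b'  n5⇒n6 (via fail)  → match P1@[25:25]
[26] read 'd'  n6⇒n12
[27] read 'a'  n12⇒n13
[28] read 'd'  n13⇒n14
[29] read 'a'  n14⇒n15
[30] read 'b'  n15⇒n16  → match P1@[30:30],P4@[25:30],P6@[28:30]
[31] read 'd'  n16⇒n12 (via fail)
[32] read 'd'  n12⇒n1 (via fail)

Result: [[1,1],[3,1],[7,3],[14,1],[19,1],[19,4],[19,6],[24,0],[25,1],[30,1],[30,4],[30,6]]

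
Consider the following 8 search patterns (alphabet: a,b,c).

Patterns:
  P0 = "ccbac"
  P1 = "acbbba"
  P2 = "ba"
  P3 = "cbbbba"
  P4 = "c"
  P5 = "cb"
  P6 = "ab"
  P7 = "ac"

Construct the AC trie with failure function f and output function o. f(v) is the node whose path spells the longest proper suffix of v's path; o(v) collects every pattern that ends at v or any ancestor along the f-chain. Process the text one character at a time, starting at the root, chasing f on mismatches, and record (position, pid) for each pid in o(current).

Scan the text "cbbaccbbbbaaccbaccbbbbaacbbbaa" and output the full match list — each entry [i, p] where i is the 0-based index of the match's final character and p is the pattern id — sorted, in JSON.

Construct AC machine:
Trie nodes:
  n0 'ε': a→6 b→12 c→1
  n1 'c': b→14 c→2  ←P4
  n2 'cc': b→3
  n3 'ccb': a→4
  n4 'ccba': c→5
  n5 'ccbac': ·  ←P0
  n6 'a': b→19 c→7
  n7 'ac': b→8  ←P7
  n8 'acb': b→9
  n9 'acbb': b→10
  n10 'acbbb': a→11
  n11 'acbbba': ·  ←P1
  n12 'b': a→13
  n13 'ba': ·  ←P2
  n14 'cb': b→15  ←P5
  n15 'cbb': b→16
  n16 'cbbb': b→17
  n17 'cbbbb': a→18
  n18 'cbbbba': ·  ←P3
  n19 'ab': ·  ←P6

BFS fail/out derivation:
  fail(1) 'c': from fail(0)=0 chase 'c': 0 ⇒ 0;  out={4}∪out(0)={4}
  fail(6) 'a': from fail(0)=0 chase 'a': 0 ⇒ 0;  out=∅∪out(0)=∅
  fail(12) 'b': from fail(0)=0 chase 'b': 0 ⇒ 0;  out=∅∪out(0)=∅
  fail(2) 'cc': from fail(1)=0 chase 'c': 0 ⇒ 1;  out=∅∪out(1)={4}
  fail(7) 'ac': from fail(6)=0 chase 'c': 0 ⇒ 1;  out={7}∪out(1)={4,7}
  fail(13) 'ba': from fail(12)=0 chase 'a': 0 ⇒ 6;  out={2}∪out(6)={2}
  fail(14) 'cb': from fail(1)=0 chase 'b': 0 ⇒ 12;  out={5}∪out(12)={5}
  fail(19) 'ab': from fail(6)=0 chase 'b': 0 ⇒ 12;  out={6}∪out(12)={6}
  fail(3) 'ccb': from fail(2)=1 chase 'b': 1 ⇒ 14;  out=∅∪out(14)={5}
  fail(8) 'acb': from fail(7)=1 chase 'b': 1 ⇒ 14;  out=∅∪out(14)={5}
  fail(15) 'cbb': from fail(14)=12 chase 'b': 12→0 ⇒ 12;  out=∅∪out(12)=∅
  fail(4) 'ccba': from fail(3)=14 chase 'a': 14→12 ⇒ 13;  out=∅∪out(13)={2}
  fail(9) 'acbb': from fail(8)=14 chase 'b': 14 ⇒ 15;  out=∅∪out(15)=∅
  fail(16) 'cbbb': from fail(15)=12 chase 'b': 12→0 ⇒ 12;  out=∅∪out(12)=∅
  fail(5) 'ccbac': from fail(4)=13 chase 'c': 13→6 ⇒ 7;  out={0}∪out(7)={0,4,7}
  fail(10) 'acbbb': from fail(9)=15 chase 'b': 15 ⇒ 16;  out=∅∪out(16)=∅
  fail(17) 'cbbbb': from fail(16)=12 chase 'b': 12→0 ⇒ 12;  out=∅∪out(12)=∅
  fail(11) 'acbbba': from fail(10)=16 chase 'a': 16→12 ⇒ 13;  out={1}∪out(13)={1,2}
  fail(18) 'cbbbba': from fail(17)=12 chase 'a': 12 ⇒ 13;  out={3}∪out(13)={2,3}

Text stream:
pos 0 'c': at 1  ** P4@[0:0]
pos 1 'b': at 14  ** P5@[0:1]
pos 2 'b': at 15
pos 3 'a': at 13 ·f  ** P2@[2:3]
pos 4 'c': at 7 ·f  ** P4@[4:4],P7@[3:4]
pos 5 'c': at 2 ·f  ** P4@[5:5]
pos 6 'b': at 3  ** P5@[5:6]
pos 7 'b': at 15 ·f
pos 8 'b': at 16
pos 9 'b': at 17
pos 10 'a': at 18  ** P2@[9:10],P3@[5:10]
pos 11 'a': at 6 ·f
pos 12 'c': at 7  ** P4@[12:12],P7@[11:12]
pos 13 'c': at 2 ·f  ** P4@[13:13]
pos 14 'b': at 3  ** P5@[13:14]
pos 15 'a': at 4  ** P2@[14:15]
pos 16 'c': at 5  ** P0@[12:16],P4@[16:16],P7@[15:16]
pos 17 'c': at 2 ·f  ** P4@[17:17]
pos 18 'b': at 3  ** P5@[17:18]
pos 19 'b': at 15 ·f
pos 20 'b': at 16
pos 21 'b': at 17
pos 22 'a': at 18  ** P2@[21:22],P3@[17:22]
pos 23 'a': at 6 ·f
pos 24 'c': at 7  ** P4@[24:24],P7@[23:24]
pos 25 'b': at 8  ** P5@[24:25]
pos 26 'b': at 9
pos 27 'b': at 10
pos 28 'a': at 11  ** P1@[23:28],P2@[27:28]
pos 29 'a': at 6 ·f

All matches (sorted): [[0,4],[1,5],[3,2],[4,4],[4,7],[5,4],[6,5],[10,2],[10,3],[12,4],[12,7],[13,4],[14,5],[15,2],[16,0],[16,4],[16,7],[17,4],[18,5],[22,2],[22,3],[24,4],[24,7],[25,5],[28,1],[28,2]]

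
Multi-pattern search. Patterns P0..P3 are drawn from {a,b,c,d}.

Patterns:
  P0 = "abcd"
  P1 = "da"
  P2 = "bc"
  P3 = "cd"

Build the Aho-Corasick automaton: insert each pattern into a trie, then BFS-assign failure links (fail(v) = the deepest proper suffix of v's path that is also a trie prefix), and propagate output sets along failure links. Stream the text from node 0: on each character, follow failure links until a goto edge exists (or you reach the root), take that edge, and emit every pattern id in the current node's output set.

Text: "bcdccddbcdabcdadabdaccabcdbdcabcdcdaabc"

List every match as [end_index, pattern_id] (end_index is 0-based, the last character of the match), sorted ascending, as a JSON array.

Build:
Trie (insert patterns):
  n0 'ε': a→1 b→7 c→9 d→5
  n1 'a': b→2
  n2 'ab': c→3
  n3 'abc': d→4
  n4 'abcd': ·  ←P0
  n5 'd': a→6
  n6 'da': ·  ←P1
  n7 'b': c→8
  n8 'bc': ·  ←P2
  n9 'c': d→10
  n10 'cd': ·  ←P3

Failure links (BFS by depth):
  fail(1) 'a': from fail(0)=0 chase 'a': 0 ⇒ 0;  out=∅∪out(0)=∅
  fail(5) 'd': from fail(0)=0 chase 'd': 0 ⇒ 0;  out=∅∪out(0)=∅
  fail(7) 'b': from fail(0)=0 chase 'b': 0 ⇒ 0;  out=∅∪out(0)=∅
  fail(9) 'c': from fail(0)=0 chase 'c': 0 ⇒ 0;  out=∅∪out(0)=∅
  fail(2) 'ab': from fail(1)=0 chase 'b': 0 ⇒ 7;  out=∅∪out(7)=∅
  fail(6) 'da': from fail(5)=0 chase 'a': 0 ⇒ 1;  out={1}∪out(1)={1}
  fail(8) 'bc': from fail(7)=0 chase 'c': 0 ⇒ 9;  out={2}∪out(9)={2}
  fail(10) 'cd': from fail(9)=0 chase 'd': 0 ⇒ 5;  out={3}∪out(5)={3}
  fail(3) 'abc': from fail(2)=7 chase 'c': 7 ⇒ 8;  out=∅∪out(8)={2}
  fail(4) 'abcd': from fail(3)=8 chase 'd': 8→9 ⇒ 10;  out={0}∪out(10)={0,3}

Scan:
[0] read 'b'  n0⇒n7
[1] read 'c'  n7⇒n8  emit P2@[0:1]
[2] read 'd'  n8⇒n10 (fail-walked)  emit P3@[1:2]
[3] read 'c'  n10⇒n9 (fail-walked)
[4] read 'c'  n9⇒n9 (fail-walked)
[5] read 'd'  n9⇒n10  emit P3@[4:5]
[6] read 'd'  n10⇒n5 (fail-walked)
[7] read 'b'  n5⇒n7 (fail-walked)
[8] read 'c'  n7⇒n8  emit P2@[7:8]
[9] read 'd'  n8⇒n10 (fail-walked)  emit P3@[8:9]
[10] read 'a'  n10⇒n6 (fail-walked)  emit P1@[9:10]
[11] read 'b'  n6⇒n2 (fail-walked)
[12] read 'c'  n2⇒n3  emit P2@[11:12]
[13] read 'd'  n3⇒n4  emit P0@[10:13],P3@[12:13]
[14] read 'a'  n4⇒n6 (fail-walked)  emit P1@[13:14]
[15] read 'd'  n6⇒n5 (fail-walked)
[16] read 'a'  n5⇒n6  emit P1@[15:16]
[17] read 'b'  n6⇒n2 (fail-walked)
[18] read 'd'  n2⇒n5 (fail-walked)
[19] read 'a'  n5⇒n6  emit P1@[18:19]
[20] read 'c'  n6⇒n9 (fail-walked)
[21] read 'c'  n9⇒n9 (fail-walked)
[22] read 'a'  n9⇒n1 (fail-walked)
[23] read 'b'  n1⇒n2
[24] read 'c'  n2⇒n3  emit P2@[23:24]
[25] read 'd'  n3⇒n4  emit P0@[22:25],P3@[24:25]
[26] read 'b'  n4⇒n7 (fail-walked)
[27] read 'd'  n7⇒n5 (fail-walked)
[28] read 'c'  n5⇒n9 (fail-walked)
[29] read 'a'  n9⇒n1 (fail-walked)
[30] read 'b'  n1⇒n2
[31] read 'c'  n2⇒n3  emit P2@[30:31]
[32] read 'd'  n3⇒n4  emit P0@[29:32],P3@[31:32]
[33] read 'c'  n4⇒n9 (fail-walked)
[34] read 'd'  n9⇒n10  emit P3@[33:34]
[35] read 'a'  n10⇒n6 (fail-walked)  emit P1@[34:35]
[36] read 'a'  n6⇒n1 (fail-walked)
[37] read 'b'  n1⇒n2
[38] read 'c'  n2⇒n3  emit P2@[37:38]

Result: [[1,2],[2,3],[5,3],[8,2],[9,3],[10,1],[12,2],[13,0],[13,3],[14,1],[16,1],[19,1],[24,2],[25,0],[25,3],[31,2],[32,0],[32,3],[34,3],[35,1],[38,2]]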